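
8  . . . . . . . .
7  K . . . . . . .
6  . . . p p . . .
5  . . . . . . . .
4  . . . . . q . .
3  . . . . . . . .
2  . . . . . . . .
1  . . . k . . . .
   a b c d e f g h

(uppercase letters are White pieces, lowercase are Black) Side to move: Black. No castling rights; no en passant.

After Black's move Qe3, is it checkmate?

no

After Qe3: white king on a7; in check: yes, from the black queen on e3.
White has 4 legal replies: Kb8, Ka8, Kb7, Ka6.
In check but a legal move exists → not checkmate.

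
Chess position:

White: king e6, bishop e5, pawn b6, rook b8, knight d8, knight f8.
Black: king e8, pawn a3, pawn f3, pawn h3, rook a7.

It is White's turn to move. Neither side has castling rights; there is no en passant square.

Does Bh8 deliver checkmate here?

no

After Bh8: black king on e8; in check: no.
Black is not in check, so this cannot be checkmate.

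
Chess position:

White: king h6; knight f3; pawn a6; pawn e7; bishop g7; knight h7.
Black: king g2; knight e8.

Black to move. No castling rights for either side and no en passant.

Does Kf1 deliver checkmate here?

After Kf1: white king on h6; in check: no.
White is not in check, so this cannot be checkmate.

no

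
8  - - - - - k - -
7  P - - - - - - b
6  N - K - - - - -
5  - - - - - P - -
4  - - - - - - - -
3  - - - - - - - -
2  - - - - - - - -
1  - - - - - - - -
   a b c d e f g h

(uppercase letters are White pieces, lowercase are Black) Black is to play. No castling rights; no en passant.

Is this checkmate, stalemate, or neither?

Black to move; black king on f8.
In check: no.
Legal moves for Black: Kg8, Ke8, Kg7, Kf7, Ke7, Bg8, Bg6, Bxf5.
Black has 8 legal moves and is not in check → neither.

neither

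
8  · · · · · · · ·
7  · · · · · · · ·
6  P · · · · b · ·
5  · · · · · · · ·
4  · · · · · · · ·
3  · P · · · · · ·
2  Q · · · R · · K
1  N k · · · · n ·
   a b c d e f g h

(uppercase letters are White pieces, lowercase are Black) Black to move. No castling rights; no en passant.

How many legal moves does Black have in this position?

1

Black to move; king on b1.
In check: yes, from the white queen on a2.
Legal moves: Kc1.
Count: 1.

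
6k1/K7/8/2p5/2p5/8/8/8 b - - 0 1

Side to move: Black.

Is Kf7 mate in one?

no

After Kf7: white king on a7; in check: no.
White is not in check, so this cannot be checkmate.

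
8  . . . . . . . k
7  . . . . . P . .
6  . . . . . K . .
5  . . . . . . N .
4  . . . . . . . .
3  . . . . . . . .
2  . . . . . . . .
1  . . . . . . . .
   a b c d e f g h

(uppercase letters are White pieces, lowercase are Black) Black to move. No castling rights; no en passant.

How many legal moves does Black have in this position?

Black to move; king on h8.
In check: no.
Legal moves: none.
Count: 0.

0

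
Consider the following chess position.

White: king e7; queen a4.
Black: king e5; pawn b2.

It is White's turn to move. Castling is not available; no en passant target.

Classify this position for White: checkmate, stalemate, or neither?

White to move; white king on e7.
In check: no.
Legal moves for White include: Kf8, Ke8, Kd8, Kf7, Kd7, Qe8, Qa8, Qd7, Qa7, Qc6, Qa6, Qb5+, Qa5+, Qh4, Qg4, Qf4+, Qe4+, Qd4+, ... (list truncated; more exist).
White has legal moves and is not in check → neither.

neither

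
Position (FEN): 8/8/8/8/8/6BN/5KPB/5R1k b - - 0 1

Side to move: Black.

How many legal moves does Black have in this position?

Black to move; king on h1.
In check: yes, from the white rook on f1.
Legal moves: none.
Count: 0.

0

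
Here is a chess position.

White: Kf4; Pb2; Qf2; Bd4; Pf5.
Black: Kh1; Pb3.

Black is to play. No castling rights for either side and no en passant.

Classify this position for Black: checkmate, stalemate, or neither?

Black to move; black king on h1.
In check: no.
King squares — g1: attacked by Qf2; g2: attacked by Qf2; h2: attacked by Qf2.
Legal moves for Black: none.
Not in check and no legal moves → stalemate.

stalemate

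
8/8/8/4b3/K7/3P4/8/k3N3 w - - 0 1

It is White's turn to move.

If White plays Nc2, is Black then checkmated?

no

After Nc2: black king on a1; in check: yes, from the white knight on c2.
Black has 3 legal replies: Kb2, Ka2, Kb1.
In check but a legal move exists → not checkmate.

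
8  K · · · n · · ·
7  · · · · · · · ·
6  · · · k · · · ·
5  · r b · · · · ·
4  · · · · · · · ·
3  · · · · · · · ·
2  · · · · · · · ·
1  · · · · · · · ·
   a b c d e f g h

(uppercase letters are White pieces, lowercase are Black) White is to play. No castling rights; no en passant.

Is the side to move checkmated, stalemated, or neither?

White to move; white king on a8.
In check: no.
King squares — a7: attacked by Bc5; b7: attacked by Rb5; b8: attacked by Rb5.
Legal moves for White: none.
Not in check and no legal moves → stalemate.

stalemate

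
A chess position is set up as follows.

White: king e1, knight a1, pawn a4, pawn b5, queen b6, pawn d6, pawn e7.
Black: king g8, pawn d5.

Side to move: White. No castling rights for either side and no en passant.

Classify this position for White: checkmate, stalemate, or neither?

White to move; white king on e1.
In check: no.
Legal moves for White include: Qd8+, Qb8+, Qc7, Qb7, Qa7, Qc6, Qa6, Qc5, Qa5, Qd4, Qe3, Qf2, Qg1+, Kf2, Ke2, Kd2, Kf1, Kd1, ... (list truncated; more exist).
White has legal moves and is not in check → neither.

neither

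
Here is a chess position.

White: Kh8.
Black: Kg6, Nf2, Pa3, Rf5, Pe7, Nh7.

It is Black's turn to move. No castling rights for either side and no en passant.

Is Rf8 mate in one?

After Rf8: white king on h8; in check: yes, from the black rook on f8.
King squares — g7: attacked by Kg6; h7: attacked by Kg6; g8: attacked by Rf8.
White has no legal moves → checkmate.

yes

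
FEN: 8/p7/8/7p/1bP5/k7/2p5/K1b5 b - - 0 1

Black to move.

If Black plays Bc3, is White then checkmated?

yes

After Bc3: white king on a1; in check: yes, from the black bishop on c3.
King squares — b1: attacked by Pc2; a2: attacked by Ka3; b2: attacked by Bc1.
White has no legal moves → checkmate.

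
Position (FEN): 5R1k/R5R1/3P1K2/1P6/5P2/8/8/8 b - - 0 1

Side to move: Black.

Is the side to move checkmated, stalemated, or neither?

Black to move; black king on h8.
In check: yes, from the white rook on f8.
King squares — g7: attacked by Kf6; h7: attacked by Rg7; g8: attacked by Rg7.
Legal moves for Black: none.
In check with no legal moves → checkmate.

checkmate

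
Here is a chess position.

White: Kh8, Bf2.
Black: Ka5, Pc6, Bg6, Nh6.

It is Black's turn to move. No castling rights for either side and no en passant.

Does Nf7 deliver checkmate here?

After Nf7: white king on h8; in check: yes, from the black knight on f7.
White has 2 legal replies: Kg8, Kg7.
In check but a legal move exists → not checkmate.

no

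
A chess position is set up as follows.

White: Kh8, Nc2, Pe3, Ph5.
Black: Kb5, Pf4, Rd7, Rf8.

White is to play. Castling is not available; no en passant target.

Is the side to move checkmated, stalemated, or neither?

checkmate

White to move; white king on h8.
In check: yes, from the black rook on f8.
King squares — g7: attacked by Rd7; h7: attacked by Rd7; g8: attacked by Rf8.
Legal moves for White: none.
In check with no legal moves → checkmate.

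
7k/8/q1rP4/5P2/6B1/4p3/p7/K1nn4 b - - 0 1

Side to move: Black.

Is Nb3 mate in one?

yes

After Nb3: white king on a1; in check: yes, from the black knight on b3.
King squares — b1: attacked by Pa2; a2: attacked by Qa6; b2: attacked by Nd1.
White has no legal moves → checkmate.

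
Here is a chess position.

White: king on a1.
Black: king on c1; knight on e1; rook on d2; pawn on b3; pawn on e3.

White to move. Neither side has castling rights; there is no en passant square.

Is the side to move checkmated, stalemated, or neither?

White to move; white king on a1.
In check: no.
King squares — b1: attacked by Kc1; a2: attacked by Rd2; b2: attacked by Kc1.
Legal moves for White: none.
Not in check and no legal moves → stalemate.

stalemate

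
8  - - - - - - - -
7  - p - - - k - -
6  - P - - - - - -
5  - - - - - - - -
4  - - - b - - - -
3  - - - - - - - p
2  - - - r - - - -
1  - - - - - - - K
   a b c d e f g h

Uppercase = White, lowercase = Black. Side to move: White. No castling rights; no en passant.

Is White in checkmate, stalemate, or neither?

stalemate

White to move; white king on h1.
In check: no.
King squares — g1: attacked by Bd4; g2: attacked by Rd2; h2: attacked by Rd2.
Legal moves for White: none.
Not in check and no legal moves → stalemate.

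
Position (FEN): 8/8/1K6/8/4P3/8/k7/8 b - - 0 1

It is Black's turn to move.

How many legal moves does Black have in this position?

Black to move; king on a2.
In check: no.
Legal moves: Kb3, Ka3, Kb2, Kb1, Ka1.
Count: 5.

5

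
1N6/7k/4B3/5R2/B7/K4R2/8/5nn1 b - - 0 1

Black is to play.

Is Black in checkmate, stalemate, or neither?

Black to move; black king on h7.
In check: no.
Legal moves for Black: Kh8, Kg7, Kh6, Kg6, Nh3, Nxf3, Ne2, Ng3, Ne3, Nh2, Nd2.
Black has 11 legal moves and is not in check → neither.

neither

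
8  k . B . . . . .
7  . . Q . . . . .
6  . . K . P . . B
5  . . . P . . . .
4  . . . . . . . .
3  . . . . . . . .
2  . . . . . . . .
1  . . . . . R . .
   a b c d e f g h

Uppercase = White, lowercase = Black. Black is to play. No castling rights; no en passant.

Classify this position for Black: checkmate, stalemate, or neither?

stalemate

Black to move; black king on a8.
In check: no.
King squares — a7: attacked by Qc7; b7: attacked by Kc6; b8: attacked by Qc7.
Legal moves for Black: none.
Not in check and no legal moves → stalemate.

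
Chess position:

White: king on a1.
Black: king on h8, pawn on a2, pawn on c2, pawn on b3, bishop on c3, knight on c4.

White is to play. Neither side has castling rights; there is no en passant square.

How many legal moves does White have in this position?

0

White to move; king on a1.
In check: yes, from the black bishop on c3.
Legal moves: none.
Count: 0.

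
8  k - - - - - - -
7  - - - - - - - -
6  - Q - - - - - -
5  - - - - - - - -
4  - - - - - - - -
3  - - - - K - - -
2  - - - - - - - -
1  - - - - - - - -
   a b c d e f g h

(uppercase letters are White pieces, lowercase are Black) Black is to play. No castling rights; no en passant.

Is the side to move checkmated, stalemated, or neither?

Black to move; black king on a8.
In check: no.
King squares — a7: attacked by Qb6; b7: attacked by Qb6; b8: attacked by Qb6.
Legal moves for Black: none.
Not in check and no legal moves → stalemate.

stalemate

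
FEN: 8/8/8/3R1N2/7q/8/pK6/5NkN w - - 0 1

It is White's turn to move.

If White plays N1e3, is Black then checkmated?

After N1e3: black king on g1; in check: no.
Black is not in check, so this cannot be checkmate.

no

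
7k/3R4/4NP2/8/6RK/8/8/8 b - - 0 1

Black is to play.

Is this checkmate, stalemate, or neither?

stalemate

Black to move; black king on h8.
In check: no.
King squares — g7: attacked by Rg4; h7: attacked by Rd7; g8: attacked by Rg4.
Legal moves for Black: none.
Not in check and no legal moves → stalemate.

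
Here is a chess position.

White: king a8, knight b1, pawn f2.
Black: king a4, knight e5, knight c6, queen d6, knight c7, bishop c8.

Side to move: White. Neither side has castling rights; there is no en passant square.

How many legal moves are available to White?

0

White to move; king on a8.
In check: yes, from the black knight on c7.
Legal moves: none.
Count: 0.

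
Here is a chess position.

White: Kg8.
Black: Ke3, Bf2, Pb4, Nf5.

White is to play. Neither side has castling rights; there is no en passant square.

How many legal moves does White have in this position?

White to move; king on g8.
In check: no.
Legal moves: Kh8, Kf8, Kh7, Kf7.
Count: 4.

4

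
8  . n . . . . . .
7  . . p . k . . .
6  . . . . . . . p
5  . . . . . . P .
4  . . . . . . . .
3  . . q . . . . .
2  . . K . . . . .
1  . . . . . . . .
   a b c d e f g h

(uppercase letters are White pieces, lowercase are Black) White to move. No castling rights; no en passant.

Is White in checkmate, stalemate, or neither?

White to move; white king on c2.
In check: yes, from the black queen on c3.
Legal moves for White: Kxc3, Kd1, Kb1.
White is in check but has 3 legal moves → neither.

neither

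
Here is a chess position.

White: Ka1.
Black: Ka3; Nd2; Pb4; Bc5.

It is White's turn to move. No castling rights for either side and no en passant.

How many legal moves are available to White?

0

White to move; king on a1.
In check: no.
Legal moves: none.
Count: 0.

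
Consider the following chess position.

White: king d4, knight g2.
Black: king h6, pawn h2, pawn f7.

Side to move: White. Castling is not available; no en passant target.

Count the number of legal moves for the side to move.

White to move; king on d4.
In check: no.
Legal moves: Ke5, Kd5, Kc5, Ke4, Kc4, Ke3, Kd3, Kc3, Nh4, Nf4, Ne3, Ne1.
Count: 12.

12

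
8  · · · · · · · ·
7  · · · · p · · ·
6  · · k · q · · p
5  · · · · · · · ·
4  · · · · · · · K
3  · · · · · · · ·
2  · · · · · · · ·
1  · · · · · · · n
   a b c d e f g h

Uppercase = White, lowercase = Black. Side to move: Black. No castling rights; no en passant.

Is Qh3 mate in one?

no

After Qh3: white king on h4; in check: yes, from the black queen on h3.
White has 1 legal reply: Kxh3.
In check but a legal move exists → not checkmate.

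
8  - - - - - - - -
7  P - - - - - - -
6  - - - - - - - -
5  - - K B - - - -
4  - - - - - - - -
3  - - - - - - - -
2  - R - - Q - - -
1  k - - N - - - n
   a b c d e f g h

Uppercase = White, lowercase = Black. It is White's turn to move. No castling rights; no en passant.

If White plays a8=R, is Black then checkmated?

After a8=R: black king on a1; in check: yes, from the white rook on a8.
King squares — b1: attacked by Rb2; a2: attacked by Rb2; b2: attacked by Nd1.
Black has no legal moves → checkmate.

yes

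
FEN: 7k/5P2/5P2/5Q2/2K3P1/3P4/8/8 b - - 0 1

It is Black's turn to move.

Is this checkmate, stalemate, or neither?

stalemate

Black to move; black king on h8.
In check: no.
King squares — g7: attacked by Pf6; h7: attacked by Qf5; g8: attacked by Pf7.
Legal moves for Black: none.
Not in check and no legal moves → stalemate.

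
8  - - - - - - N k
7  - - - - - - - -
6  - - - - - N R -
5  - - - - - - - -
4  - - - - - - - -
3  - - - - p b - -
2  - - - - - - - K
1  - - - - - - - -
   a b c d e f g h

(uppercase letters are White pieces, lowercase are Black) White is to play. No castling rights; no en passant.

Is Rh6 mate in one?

no

After Rh6: black king on h8; in check: yes, from the white rook on h6.
Black has 1 legal reply: Kg7.
In check but a legal move exists → not checkmate.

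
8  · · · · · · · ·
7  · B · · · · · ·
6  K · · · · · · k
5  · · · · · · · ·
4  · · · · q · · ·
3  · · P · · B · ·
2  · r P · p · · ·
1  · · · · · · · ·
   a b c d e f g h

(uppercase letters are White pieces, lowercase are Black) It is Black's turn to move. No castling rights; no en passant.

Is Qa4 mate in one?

After Qa4: white king on a6; in check: yes, from the black queen on a4.
King squares — a5: attacked by Qa4; b5: attacked by Rb2; b6: attacked by Rb2; a7: attacked by Qa4; b7: own bishop.
White has no legal moves → checkmate.

yes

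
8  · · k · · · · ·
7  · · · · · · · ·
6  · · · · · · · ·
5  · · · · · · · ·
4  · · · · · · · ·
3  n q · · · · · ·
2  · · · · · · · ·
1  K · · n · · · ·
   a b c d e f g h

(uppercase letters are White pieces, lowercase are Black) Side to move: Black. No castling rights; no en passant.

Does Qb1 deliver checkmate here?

After Qb1: white king on a1; in check: yes, from the black queen on b1.
King squares — b1: attacked by Na3; a2: attacked by Qb1; b2: attacked by Qb1.
White has no legal moves → checkmate.

yes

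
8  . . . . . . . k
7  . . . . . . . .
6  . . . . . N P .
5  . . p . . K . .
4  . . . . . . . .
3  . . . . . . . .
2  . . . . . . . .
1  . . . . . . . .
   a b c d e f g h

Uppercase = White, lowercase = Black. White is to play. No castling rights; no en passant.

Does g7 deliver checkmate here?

no

After g7: black king on h8; in check: yes, from the white pawn on g7.
Black has 1 legal reply: Kxg7.
In check but a legal move exists → not checkmate.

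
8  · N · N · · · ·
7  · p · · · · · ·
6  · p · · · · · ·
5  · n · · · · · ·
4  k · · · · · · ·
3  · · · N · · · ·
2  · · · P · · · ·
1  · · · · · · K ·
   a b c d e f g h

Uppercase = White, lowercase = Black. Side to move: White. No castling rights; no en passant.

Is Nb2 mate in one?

no

After Nb2: black king on a4; in check: yes, from the white knight on b2.
Black has 4 legal replies: Ka5, Kb4, Kb3, Ka3.
In check but a legal move exists → not checkmate.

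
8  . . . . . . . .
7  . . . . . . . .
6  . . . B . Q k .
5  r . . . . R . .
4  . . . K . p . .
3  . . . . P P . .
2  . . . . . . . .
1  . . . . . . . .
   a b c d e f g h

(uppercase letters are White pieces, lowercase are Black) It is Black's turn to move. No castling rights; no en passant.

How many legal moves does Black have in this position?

1

Black to move; king on g6.
In check: yes, from the white queen on f6.
Legal moves: Kh7.
Count: 1.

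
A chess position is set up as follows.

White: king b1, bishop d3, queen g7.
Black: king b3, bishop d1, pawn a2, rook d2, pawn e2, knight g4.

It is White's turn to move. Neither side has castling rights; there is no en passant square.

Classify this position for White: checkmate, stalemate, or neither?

neither

White to move; white king on b1.
In check: yes, from the black pawn on a2.
King squares — a1: available; c1: available; a2: attacked by Rd2; b2: attacked by Rd2; c2: attacked by Bd1.
Legal moves for White: Kc1, Ka1.
White is in check but has 2 legal moves → neither.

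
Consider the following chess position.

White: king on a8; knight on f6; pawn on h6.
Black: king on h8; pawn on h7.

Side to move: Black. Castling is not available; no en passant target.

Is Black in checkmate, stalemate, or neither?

Black to move; black king on h8.
In check: no.
King squares — g7: attacked by Ph6; h7: own pawn; g8: attacked by Nf6.
Legal moves for Black: none.
Not in check and no legal moves → stalemate.

stalemate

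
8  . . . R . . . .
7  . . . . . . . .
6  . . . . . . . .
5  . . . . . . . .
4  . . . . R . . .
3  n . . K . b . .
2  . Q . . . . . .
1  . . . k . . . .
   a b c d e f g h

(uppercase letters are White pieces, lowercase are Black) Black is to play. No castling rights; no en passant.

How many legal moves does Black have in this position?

10

Black to move; king on d1.
In check: no.
Legal moves: Bh5, Bg4, Bxe4+, Bg2, Be2+, Bh1, Nb5, Nc4, Nc2, Nb1.
Count: 10.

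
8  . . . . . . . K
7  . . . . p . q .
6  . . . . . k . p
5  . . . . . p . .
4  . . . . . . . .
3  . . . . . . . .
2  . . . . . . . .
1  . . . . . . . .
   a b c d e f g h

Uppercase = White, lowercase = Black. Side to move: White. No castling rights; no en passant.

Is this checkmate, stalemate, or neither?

White to move; white king on h8.
In check: yes, from the black queen on g7.
King squares — g7: attacked by Kf6; h7: attacked by Qg7; g8: attacked by Qg7.
Legal moves for White: none.
In check with no legal moves → checkmate.

checkmate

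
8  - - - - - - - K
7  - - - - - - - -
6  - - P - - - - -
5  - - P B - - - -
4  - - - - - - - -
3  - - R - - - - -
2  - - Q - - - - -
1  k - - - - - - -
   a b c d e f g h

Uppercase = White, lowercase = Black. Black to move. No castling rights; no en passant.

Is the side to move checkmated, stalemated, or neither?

Black to move; black king on a1.
In check: no.
King squares — b1: attacked by Qc2; a2: attacked by Qc2; b2: attacked by Qc2.
Legal moves for Black: none.
Not in check and no legal moves → stalemate.

stalemate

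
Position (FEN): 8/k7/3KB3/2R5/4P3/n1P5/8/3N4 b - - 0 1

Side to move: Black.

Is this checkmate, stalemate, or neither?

neither

Black to move; black king on a7.
In check: no.
Legal moves for Black: Kb8, Ka8, Kb7, Kb6, Ka6, Nb5+, Nc4+, Nc2, Nb1.
Black has 9 legal moves and is not in check → neither.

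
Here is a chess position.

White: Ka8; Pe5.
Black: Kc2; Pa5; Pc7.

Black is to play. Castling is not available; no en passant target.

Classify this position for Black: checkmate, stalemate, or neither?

neither

Black to move; black king on c2.
In check: no.
Legal moves for Black: Kd3, Kc3, Kb3, Kd2, Kb2, Kd1, Kc1, Kb1, c6, a4, c5.
Black has 11 legal moves and is not in check → neither.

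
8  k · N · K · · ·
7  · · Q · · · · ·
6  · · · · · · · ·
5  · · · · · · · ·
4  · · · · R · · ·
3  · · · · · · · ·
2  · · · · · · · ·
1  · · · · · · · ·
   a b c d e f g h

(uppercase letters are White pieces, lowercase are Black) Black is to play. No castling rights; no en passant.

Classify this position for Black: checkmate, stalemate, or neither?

stalemate

Black to move; black king on a8.
In check: no.
King squares — a7: attacked by Qc7; b7: attacked by Qc7; b8: attacked by Qc7.
Legal moves for Black: none.
Not in check and no legal moves → stalemate.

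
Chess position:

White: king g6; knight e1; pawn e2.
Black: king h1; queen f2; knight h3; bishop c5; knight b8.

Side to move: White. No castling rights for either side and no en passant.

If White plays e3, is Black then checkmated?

After e3: black king on h1; in check: no.
Black is not in check, so this cannot be checkmate.

no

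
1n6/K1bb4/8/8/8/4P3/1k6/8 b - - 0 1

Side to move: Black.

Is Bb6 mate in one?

After Bb6: white king on a7; in check: yes, from the black bishop on b6.
White has 4 legal replies: Kxb8, Ka8, Kb7, Kxb6.
In check but a legal move exists → not checkmate.

no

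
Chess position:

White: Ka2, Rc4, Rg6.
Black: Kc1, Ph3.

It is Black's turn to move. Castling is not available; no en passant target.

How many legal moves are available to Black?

2

Black to move; king on c1.
In check: yes, from the white rook on c4.
Legal moves: Kd2, Kd1.
Count: 2.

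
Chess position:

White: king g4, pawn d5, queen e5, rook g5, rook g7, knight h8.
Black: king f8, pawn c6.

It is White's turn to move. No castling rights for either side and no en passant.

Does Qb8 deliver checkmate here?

After Qb8: black king on f8; in check: yes, from the white queen on b8.
King squares — e7: attacked by Rg7; f7: attacked by Rg7; g7: attacked by Rg5; e8: attacked by Qb8; g8: attacked by Rg7.
Black has no legal moves → checkmate.

yes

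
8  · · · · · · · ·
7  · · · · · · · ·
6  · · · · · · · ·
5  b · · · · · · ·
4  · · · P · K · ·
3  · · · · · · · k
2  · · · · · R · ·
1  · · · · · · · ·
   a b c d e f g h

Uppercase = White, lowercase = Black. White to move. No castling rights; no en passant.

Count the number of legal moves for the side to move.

16

White to move; king on f4.
In check: no.
Legal moves: Kg5, Kf5, Ke5, Ke4, Kf3, Ke3, Rf3+, Rh2+, Rg2, Re2, Rd2, Rc2, Rb2, Ra2, Rf1, d5.
Count: 16.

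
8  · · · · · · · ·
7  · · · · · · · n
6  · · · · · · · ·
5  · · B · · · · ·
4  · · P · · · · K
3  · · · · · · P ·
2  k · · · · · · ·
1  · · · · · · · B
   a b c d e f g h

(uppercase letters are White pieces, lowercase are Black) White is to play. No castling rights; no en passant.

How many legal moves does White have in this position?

White to move; king on h4.
In check: no.
Legal moves: Bf8, Be7, Ba7, Bd6, Bb6, Bd4, Bb4, Be3, Ba3, Bf2, Bg1, Kh5, Kg4, Kh3, Ba8, Bb7, Bc6, Bd5, Be4, Bf3, Bg2, g4.
Count: 22.

22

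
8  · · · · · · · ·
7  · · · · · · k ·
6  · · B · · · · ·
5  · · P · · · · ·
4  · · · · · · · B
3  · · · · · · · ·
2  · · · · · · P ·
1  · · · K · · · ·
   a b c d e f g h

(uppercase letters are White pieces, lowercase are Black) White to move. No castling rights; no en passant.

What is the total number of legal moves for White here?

23

White to move; king on d1.
In check: no.
Legal moves: Be8, Ba8, Bd7, Bb7, Bd5, Bb5, Be4, Ba4, Bf3, Bd8, Be7, Bf6+, Bg5, Bg3, Bf2, Be1, Ke2, Kd2, Kc2, Ke1, Kc1, g3, g4.
Count: 23.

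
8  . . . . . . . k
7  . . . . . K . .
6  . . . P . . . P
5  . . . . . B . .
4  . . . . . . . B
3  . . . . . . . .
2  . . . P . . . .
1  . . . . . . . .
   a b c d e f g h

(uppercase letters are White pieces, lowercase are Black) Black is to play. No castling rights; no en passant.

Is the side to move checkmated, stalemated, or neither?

stalemate

Black to move; black king on h8.
In check: no.
King squares — g7: attacked by Ph6; h7: attacked by Bf5; g8: attacked by Kf7.
Legal moves for Black: none.
Not in check and no legal moves → stalemate.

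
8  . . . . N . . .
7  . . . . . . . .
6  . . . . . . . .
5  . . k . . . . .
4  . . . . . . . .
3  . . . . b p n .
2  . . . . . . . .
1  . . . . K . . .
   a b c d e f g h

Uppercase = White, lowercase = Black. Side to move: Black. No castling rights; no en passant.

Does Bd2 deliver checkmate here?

After Bd2: white king on e1; in check: yes, from the black bishop on d2.
White has 3 legal replies: Kf2, Kxd2, Kd1.
In check but a legal move exists → not checkmate.

no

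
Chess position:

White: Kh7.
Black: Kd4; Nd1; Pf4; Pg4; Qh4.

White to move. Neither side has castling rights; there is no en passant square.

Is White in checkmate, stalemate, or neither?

neither

White to move; white king on h7.
In check: yes, from the black queen on h4.
Legal moves for White: Kg8, Kg7, Kg6.
White is in check but has 3 legal moves → neither.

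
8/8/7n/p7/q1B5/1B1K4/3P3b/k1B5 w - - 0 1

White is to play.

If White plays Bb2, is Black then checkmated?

After Bb2: black king on a1; in check: yes, from the white bishop on b2.
Black has 2 legal replies: Kxb2, Kb1.
In check but a legal move exists → not checkmate.

no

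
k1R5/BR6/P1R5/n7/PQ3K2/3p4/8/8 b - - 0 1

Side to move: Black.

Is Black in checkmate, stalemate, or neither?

checkmate

Black to move; black king on a8.
In check: yes, from the white rook on c8.
King squares — a7: attacked by Rb7; b7: attacked by Qb4; b8: attacked by Ba7.
Legal moves for Black: none.
In check with no legal moves → checkmate.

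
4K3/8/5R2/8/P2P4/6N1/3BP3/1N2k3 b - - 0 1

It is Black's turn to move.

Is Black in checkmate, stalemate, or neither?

neither

Black to move; black king on e1.
In check: yes, from the white bishop on d2.
Legal moves for Black: Kd1.
Black is in check but has 1 legal move → neither.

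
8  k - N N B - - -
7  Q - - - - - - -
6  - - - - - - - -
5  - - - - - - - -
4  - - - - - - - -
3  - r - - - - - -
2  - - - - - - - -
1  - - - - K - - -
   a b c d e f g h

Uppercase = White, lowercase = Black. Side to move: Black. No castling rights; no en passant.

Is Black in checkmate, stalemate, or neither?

Black to move; black king on a8.
In check: yes, from the white queen on a7.
King squares — a7: attacked by Nc8; b7: attacked by Qa7; b8: attacked by Qa7.
Legal moves for Black: none.
In check with no legal moves → checkmate.

checkmate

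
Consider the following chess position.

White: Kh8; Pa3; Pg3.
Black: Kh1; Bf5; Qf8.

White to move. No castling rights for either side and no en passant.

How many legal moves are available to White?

White to move; king on h8.
In check: yes, from the black queen on f8.
Legal moves: none.
Count: 0.

0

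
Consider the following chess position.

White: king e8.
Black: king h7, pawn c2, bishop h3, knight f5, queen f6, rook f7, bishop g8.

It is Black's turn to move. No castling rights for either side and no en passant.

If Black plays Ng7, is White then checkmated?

After Ng7: white king on e8; in check: yes, from the black knight on g7.
King squares — d7: attacked by Bh3; e7: attacked by Qf6; f7: attacked by Qf6; d8: attacked by Qf6; f8: attacked by Rf7.
White has no legal moves → checkmate.

yes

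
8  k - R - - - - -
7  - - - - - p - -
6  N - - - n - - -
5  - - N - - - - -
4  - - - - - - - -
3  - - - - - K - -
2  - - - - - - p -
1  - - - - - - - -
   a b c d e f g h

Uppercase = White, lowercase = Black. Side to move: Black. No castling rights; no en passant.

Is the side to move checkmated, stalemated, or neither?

Black to move; black king on a8.
In check: yes, from the white rook on c8.
Legal moves for Black: Ka7.
Black is in check but has 1 legal move → neither.

neither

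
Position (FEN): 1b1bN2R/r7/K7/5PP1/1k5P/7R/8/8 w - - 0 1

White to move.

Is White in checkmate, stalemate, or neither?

White to move; white king on a6.
In check: yes, from the black rook on a7.
King squares — a5: attacked by Kb4; b5: attacked by Kb4; b6: attacked by Bd8; a7: attacked by Bb8; b7: attacked by Ra7.
Legal moves for White: none.
In check with no legal moves → checkmate.

checkmate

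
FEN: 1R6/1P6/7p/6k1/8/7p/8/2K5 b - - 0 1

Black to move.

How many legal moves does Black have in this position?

9

Black to move; king on g5.
In check: no.
Legal moves: Kg6, Kf6, Kh5, Kf5, Kh4, Kg4, Kf4, h5, h2.
Count: 9.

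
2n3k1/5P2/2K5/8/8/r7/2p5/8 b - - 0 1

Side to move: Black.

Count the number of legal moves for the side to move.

5

Black to move; king on g8.
In check: yes, from the white pawn on f7.
Legal moves: Kh8, Kf8, Kh7, Kg7, Kxf7.
Count: 5.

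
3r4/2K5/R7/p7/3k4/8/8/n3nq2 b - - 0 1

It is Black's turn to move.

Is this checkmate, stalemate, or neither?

neither

Black to move; black king on d4.
In check: no.
Legal moves for Black include: Rh8, Rg8, Rf8, Re8, Rc8+, Rb8, Ra8, Rd7+, Rd6, Rd5, Ke5, Kd5, Kc5, Ke4, Kc4, Ke3, Kd3, Kc3, ... (list truncated; more exist).
Black has legal moves and is not in check → neither.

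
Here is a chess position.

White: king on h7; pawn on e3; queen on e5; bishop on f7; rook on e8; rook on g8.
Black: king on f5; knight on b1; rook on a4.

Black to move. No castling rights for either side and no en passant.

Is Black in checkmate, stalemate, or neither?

checkmate

Black to move; black king on f5.
In check: yes, from the white queen on e5.
King squares — e4: attacked by Qe5; f4: attacked by Pe3; g4: attacked by Rg8; e5: attacked by Re8; g5: attacked by Qe5; e6: attacked by Qe5; f6: attacked by Qe5; g6: attacked by Bf7.
Legal moves for Black: none.
In check with no legal moves → checkmate.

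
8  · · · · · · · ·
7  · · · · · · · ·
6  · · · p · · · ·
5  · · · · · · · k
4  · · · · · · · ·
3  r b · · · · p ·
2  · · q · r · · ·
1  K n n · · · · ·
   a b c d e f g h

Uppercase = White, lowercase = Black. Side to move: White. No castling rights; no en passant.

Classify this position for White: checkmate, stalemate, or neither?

checkmate

White to move; white king on a1.
In check: yes, from the black rook on a3.
King squares — b1: attacked by Qc2; a2: attacked by Nc1; b2: attacked by Qc2.
Legal moves for White: none.
In check with no legal moves → checkmate.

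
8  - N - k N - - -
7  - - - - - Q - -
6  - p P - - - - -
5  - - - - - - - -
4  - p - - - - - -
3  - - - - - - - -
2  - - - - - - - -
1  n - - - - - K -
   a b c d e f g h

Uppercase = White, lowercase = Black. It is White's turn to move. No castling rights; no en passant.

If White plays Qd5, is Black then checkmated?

no

After Qd5: black king on d8; in check: yes, from the white queen on d5.
Black has 3 legal replies: Kxe8, Kc8, Ke7.
In check but a legal move exists → not checkmate.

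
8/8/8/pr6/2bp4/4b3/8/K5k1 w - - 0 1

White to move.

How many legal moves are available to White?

0

White to move; king on a1.
In check: no.
Legal moves: none.
Count: 0.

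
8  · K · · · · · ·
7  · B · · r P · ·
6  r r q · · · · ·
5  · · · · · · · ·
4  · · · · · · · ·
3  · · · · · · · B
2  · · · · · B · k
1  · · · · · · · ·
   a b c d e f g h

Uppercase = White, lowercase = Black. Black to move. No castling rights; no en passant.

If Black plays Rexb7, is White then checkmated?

After Rexb7: white king on b8; in check: yes, from the black rook on b7.
King squares — a7: attacked by Ra6; b7: attacked by Rb6; c7: attacked by Qc6; a8: attacked by Ra6; c8: attacked by Qc6.
White has no legal moves → checkmate.

yes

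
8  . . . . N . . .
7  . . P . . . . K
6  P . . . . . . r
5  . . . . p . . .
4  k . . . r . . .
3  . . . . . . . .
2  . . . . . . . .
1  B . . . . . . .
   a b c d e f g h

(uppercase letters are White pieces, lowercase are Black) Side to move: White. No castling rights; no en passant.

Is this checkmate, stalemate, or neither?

neither

White to move; white king on h7.
In check: yes, from the black rook on h6.
Legal moves for White: Kg8, Kg7, Kxh6.
White is in check but has 3 legal moves → neither.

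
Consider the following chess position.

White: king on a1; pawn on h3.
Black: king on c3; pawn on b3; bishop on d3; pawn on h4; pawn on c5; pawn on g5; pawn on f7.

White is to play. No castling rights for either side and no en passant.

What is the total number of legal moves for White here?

White to move; king on a1.
In check: no.
Legal moves: none.
Count: 0.

0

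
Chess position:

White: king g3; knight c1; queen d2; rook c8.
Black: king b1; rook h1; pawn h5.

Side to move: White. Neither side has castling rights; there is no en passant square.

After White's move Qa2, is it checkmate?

yes

After Qa2: black king on b1; in check: yes, from the white queen on a2.
King squares — a1: attacked by Qa2; c1: attacked by Rc8; a2: attacked by Nc1; b2: attacked by Qa2; c2: attacked by Qa2.
Black has no legal moves → checkmate.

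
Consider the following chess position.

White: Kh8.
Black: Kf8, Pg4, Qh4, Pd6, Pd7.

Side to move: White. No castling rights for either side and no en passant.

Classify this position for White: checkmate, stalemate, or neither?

checkmate

White to move; white king on h8.
In check: yes, from the black queen on h4.
King squares — g7: attacked by Kf8; h7: attacked by Qh4; g8: attacked by Kf8.
Legal moves for White: none.
In check with no legal moves → checkmate.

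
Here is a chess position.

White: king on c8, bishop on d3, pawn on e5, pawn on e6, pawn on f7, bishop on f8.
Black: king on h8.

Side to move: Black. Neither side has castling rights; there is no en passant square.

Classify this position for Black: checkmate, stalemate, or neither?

Black to move; black king on h8.
In check: no.
King squares — g7: attacked by Bf8; h7: attacked by Bd3; g8: attacked by Pf7.
Legal moves for Black: none.
Not in check and no legal moves → stalemate.

stalemate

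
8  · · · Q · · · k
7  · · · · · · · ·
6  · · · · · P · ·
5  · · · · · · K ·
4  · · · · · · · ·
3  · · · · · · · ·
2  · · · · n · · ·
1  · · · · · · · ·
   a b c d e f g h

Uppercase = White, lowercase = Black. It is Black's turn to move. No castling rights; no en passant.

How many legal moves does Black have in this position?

1

Black to move; king on h8.
In check: yes, from the white queen on d8.
Legal moves: Kh7.
Count: 1.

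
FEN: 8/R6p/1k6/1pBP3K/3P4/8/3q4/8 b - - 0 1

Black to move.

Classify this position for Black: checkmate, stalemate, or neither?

Black to move; black king on b6.
In check: yes, from the white bishop on c5.
King squares — a5: attacked by Ra7; b5: own pawn; c5: attacked by Pd4; a6: attacked by Ra7; c6: attacked by Pd5; a7: attacked by Bc5; b7: attacked by Ra7; c7: attacked by Ra7.
Legal moves for Black: none.
In check with no legal moves → checkmate.

checkmate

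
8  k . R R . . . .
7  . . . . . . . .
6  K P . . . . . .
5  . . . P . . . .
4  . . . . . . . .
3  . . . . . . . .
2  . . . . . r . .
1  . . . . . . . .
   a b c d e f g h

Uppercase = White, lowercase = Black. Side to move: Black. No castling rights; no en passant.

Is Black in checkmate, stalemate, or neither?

checkmate

Black to move; black king on a8.
In check: yes, from the white rook on c8.
King squares — a7: attacked by Ka6; b7: attacked by Ka6; b8: attacked by Rc8.
Legal moves for Black: none.
In check with no legal moves → checkmate.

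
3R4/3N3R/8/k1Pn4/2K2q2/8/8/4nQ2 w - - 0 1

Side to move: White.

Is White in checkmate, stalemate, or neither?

White to move; white king on c4.
In check: yes, from the black queen on f4.
King squares — b3: available; c3: attacked by Nd5; d3: attacked by Ne1; b4: attacked by Qf4; d4: attacked by Qf4; b5: attacked by Ka5; c5: own pawn; d5: available.
Legal moves for White: Kxd5, Kb3, Qxf4.
White is in check but has 3 legal moves → neither.

neither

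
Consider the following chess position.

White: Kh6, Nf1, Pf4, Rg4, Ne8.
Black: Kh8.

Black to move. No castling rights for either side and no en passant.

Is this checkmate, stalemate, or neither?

stalemate

Black to move; black king on h8.
In check: no.
King squares — g7: attacked by Rg4; h7: attacked by Kh6; g8: attacked by Rg4.
Legal moves for Black: none.
Not in check and no legal moves → stalemate.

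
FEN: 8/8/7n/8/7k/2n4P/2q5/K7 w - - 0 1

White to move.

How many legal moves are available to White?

White to move; king on a1.
In check: no.
Legal moves: none.
Count: 0.

0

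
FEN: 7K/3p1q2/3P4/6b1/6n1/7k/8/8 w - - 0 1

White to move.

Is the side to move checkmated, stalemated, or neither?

White to move; white king on h8.
In check: no.
King squares — g7: attacked by Qf7; h7: attacked by Qf7; g8: attacked by Qf7.
Legal moves for White: none.
Not in check and no legal moves → stalemate.

stalemate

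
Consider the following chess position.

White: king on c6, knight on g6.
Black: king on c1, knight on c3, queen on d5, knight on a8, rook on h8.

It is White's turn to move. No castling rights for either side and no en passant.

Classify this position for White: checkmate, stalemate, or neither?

checkmate

White to move; white king on c6.
In check: yes, from the black queen on d5.
King squares — b5: attacked by Nc3; c5: attacked by Qd5; d5: attacked by Nc3; b6: attacked by Na8; d6: attacked by Qd5; b7: attacked by Qd5; c7: attacked by Na8; d7: attacked by Qd5.
Legal moves for White: none.
In check with no legal moves → checkmate.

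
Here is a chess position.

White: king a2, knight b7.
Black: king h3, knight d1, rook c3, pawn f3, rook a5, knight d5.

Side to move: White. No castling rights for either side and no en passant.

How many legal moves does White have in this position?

White to move; king on a2.
In check: yes, from the black rook on a5.
Legal moves: Kb1, Nxa5.
Count: 2.

2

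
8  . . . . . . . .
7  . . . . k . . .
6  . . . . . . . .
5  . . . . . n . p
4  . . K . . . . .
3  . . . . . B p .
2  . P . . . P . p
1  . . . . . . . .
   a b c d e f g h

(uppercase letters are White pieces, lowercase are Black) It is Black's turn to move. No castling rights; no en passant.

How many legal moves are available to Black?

Black to move; king on e7.
In check: no.
Legal moves: Kf8, Ke8, Kd8, Kf7, Kd7, Kf6, Ke6, Kd6, Ng7, Nh6, Nd6+, Nh4, Nd4, Ne3+, gxf2, h4, g2, h1=Q, h1=R, h1=B, h1=N.
Count: 21.

21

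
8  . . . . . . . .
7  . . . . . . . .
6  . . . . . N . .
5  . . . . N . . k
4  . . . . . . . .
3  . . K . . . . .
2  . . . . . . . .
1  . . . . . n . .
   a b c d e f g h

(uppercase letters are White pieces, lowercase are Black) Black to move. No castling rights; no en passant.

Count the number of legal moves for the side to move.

Black to move; king on h5.
In check: yes, from the white knight on f6.
Legal moves: Kh6, Kg5, Kh4.
Count: 3.

3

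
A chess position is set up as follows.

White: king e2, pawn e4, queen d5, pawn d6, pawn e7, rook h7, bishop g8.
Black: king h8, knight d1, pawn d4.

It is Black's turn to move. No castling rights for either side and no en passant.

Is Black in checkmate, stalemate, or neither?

checkmate

Black to move; black king on h8.
In check: yes, from the white rook on h7.
King squares — g7: attacked by Rh7; h7: attacked by Bg8; g8: attacked by Qd5.
Legal moves for Black: none.
In check with no legal moves → checkmate.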